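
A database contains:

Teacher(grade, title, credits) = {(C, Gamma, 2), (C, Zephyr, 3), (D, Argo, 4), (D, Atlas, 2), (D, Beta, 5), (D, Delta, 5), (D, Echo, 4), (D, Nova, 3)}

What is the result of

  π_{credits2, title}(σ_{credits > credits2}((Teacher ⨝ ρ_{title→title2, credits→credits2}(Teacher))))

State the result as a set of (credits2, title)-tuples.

{(2, Argo), (2, Beta), (2, Delta), (2, Echo), (2, Nova), (2, Zephyr), (3, Argo), (3, Beta), (3, Delta), (3, Echo), (4, Beta), (4, Delta)}

ρ[title→title2, credits→credits2]: schema becomes (grade, title2, credits2); tuples unchanged.
Joining Teacher and ρ_{title→title2, credits→credits2}(Teacher) on grade yields {(C, Gamma, 2, Gamma, 2), (C, Gamma, 2, Zephyr, 3), (C, Zephyr, 3, Gamma, 2), (C, Zephyr, 3, Zephyr, 3), (D, Argo, 4, Argo, 4), (D, Argo, 4, Atlas, 2), (D, Argo, 4, Beta, 5), (D, Argo, 4, Delta, 5), (D, Argo, 4, Echo, 4), (D, Argo, 4, Nova, 3), (D, Atlas, 2, Argo, 4), (D, Atlas, 2, Atlas, 2), (D, Atlas, 2, Beta, 5), (D, Atlas, 2, Delta, 5), (D, Atlas, 2, Echo, 4), (D, Atlas, 2, Nova, 3), (D, Beta, 5, Argo, 4), (D, Beta, 5, Atlas, 2), (D, Beta, 5, Beta, 5), (D, Beta, 5, Delta, 5), (D, Beta, 5, Echo, 4), (D, Beta, 5, Nova, 3), (D, Delta, 5, Argo, 4), (D, Delta, 5, Atlas, 2), (D, Delta, 5, Beta, 5), (D, Delta, 5, Delta, 5), (D, Delta, 5, Echo, 4), (D, Delta, 5, Nova, 3), (D, Echo, 4, Argo, 4), (D, Echo, 4, Atlas, 2), (D, Echo, 4, Beta, 5), (D, Echo, 4, Delta, 5), (D, Echo, 4, Echo, 4), (D, Echo, 4, Nova, 3), (D, Nova, 3, Argo, 4), (D, Nova, 3, Atlas, 2), (D, Nova, 3, Beta, 5), (D, Nova, 3, Delta, 5), (D, Nova, 3, Echo, 4), (D, Nova, 3, Nova, 3)}.
Filtering on credits > credits2 leaves {(C, Zephyr, 3, Gamma, 2), (D, Argo, 4, Atlas, 2), (D, Argo, 4, Nova, 3), (D, Beta, 5, Argo, 4), (D, Beta, 5, Atlas, 2), (D, Beta, 5, Echo, 4), (D, Beta, 5, Nova, 3), (D, Delta, 5, Argo, 4), (D, Delta, 5, Atlas, 2), (D, Delta, 5, Echo, 4), (D, Delta, 5, Nova, 3), (D, Echo, 4, Atlas, 2), (D, Echo, 4, Nova, 3), (D, Nova, 3, Atlas, 2)}.
Projecting to credits2, title (2 duplicate(s) eliminated): {(2, Argo), (2, Beta), (2, Delta), (2, Echo), (2, Nova), (2, Zephyr), (3, Argo), (3, Beta), (3, Delta), (3, Echo), (4, Beta), (4, Delta)}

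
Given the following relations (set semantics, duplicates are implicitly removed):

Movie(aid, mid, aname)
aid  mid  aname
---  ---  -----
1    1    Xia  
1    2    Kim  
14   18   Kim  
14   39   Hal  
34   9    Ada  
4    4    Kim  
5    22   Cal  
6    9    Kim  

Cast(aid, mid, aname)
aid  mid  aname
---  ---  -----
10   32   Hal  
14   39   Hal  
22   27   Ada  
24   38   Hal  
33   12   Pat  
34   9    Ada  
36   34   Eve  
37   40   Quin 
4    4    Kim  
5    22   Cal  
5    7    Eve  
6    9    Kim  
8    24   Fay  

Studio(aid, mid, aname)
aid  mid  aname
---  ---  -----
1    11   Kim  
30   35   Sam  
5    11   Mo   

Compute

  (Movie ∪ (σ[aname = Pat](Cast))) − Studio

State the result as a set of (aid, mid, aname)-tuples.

σ[aname = Pat]: keep tuples satisfying aname = Pat → {(33, 12, Pat)}
Taking the union: {(1, 1, Xia), (1, 2, Kim), (14, 18, Kim), (14, 39, Hal), (33, 12, Pat), (34, 9, Ada), (4, 4, Kim), (5, 22, Cal), (6, 9, Kim)}
Taking the difference: {(1, 1, Xia), (1, 2, Kim), (14, 18, Kim), (14, 39, Hal), (33, 12, Pat), (34, 9, Ada), (4, 4, Kim), (5, 22, Cal), (6, 9, Kim)}

{(1, 1, Xia), (1, 2, Kim), (14, 18, Kim), (14, 39, Hal), (33, 12, Pat), (34, 9, Ada), (4, 4, Kim), (5, 22, Cal), (6, 9, Kim)}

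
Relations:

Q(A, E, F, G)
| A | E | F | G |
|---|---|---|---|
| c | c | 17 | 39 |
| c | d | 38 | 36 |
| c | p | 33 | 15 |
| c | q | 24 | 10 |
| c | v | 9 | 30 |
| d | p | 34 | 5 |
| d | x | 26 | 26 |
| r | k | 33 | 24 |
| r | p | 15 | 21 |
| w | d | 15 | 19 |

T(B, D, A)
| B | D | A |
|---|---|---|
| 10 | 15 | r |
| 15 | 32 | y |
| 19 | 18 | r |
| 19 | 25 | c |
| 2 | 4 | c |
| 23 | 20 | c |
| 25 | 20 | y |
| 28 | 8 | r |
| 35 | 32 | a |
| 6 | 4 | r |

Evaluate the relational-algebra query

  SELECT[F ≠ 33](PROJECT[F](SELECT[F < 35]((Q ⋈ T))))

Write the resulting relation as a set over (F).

{15, 17, 24, 9}

Q ⋈ T (natural join on A): {(c, c, 17, 39, 19, 25), (c, c, 17, 39, 2, 4), (c, c, 17, 39, 23, 20), (c, d, 38, 36, 19, 25), (c, d, 38, 36, 2, 4), (c, d, 38, 36, 23, 20), (c, p, 33, 15, 19, 25), (c, p, 33, 15, 2, 4), (c, p, 33, 15, 23, 20), (c, q, 24, 10, 19, 25), (c, q, 24, 10, 2, 4), (c, q, 24, 10, 23, 20), (c, v, 9, 30, 19, 25), (c, v, 9, 30, 2, 4), (c, v, 9, 30, 23, 20), (r, k, 33, 24, 10, 15), (r, k, 33, 24, 19, 18), (r, k, 33, 24, 28, 8), (r, k, 33, 24, 6, 4), (r, p, 15, 21, 10, 15), (r, p, 15, 21, 19, 18), (r, p, 15, 21, 28, 8), (r, p, 15, 21, 6, 4)}
Filtering on F < 35 leaves {(c, c, 17, 39, 19, 25), (c, c, 17, 39, 2, 4), (c, c, 17, 39, 23, 20), (c, p, 33, 15, 19, 25), (c, p, 33, 15, 2, 4), (c, p, 33, 15, 23, 20), (c, q, 24, 10, 19, 25), (c, q, 24, 10, 2, 4), (c, q, 24, 10, 23, 20), (c, v, 9, 30, 19, 25), (c, v, 9, 30, 2, 4), (c, v, 9, 30, 23, 20), (r, k, 33, 24, 10, 15), (r, k, 33, 24, 19, 18), (r, k, 33, 24, 28, 8), (r, k, 33, 24, 6, 4), (r, p, 15, 21, 10, 15), (r, p, 15, 21, 19, 18), (r, p, 15, 21, 28, 8), (r, p, 15, 21, 6, 4)}.
Keep only column(s) F (15 duplicate(s) eliminated): {15, 17, 24, 33, 9}
Filtering on F ≠ 33 leaves {15, 17, 24, 9}.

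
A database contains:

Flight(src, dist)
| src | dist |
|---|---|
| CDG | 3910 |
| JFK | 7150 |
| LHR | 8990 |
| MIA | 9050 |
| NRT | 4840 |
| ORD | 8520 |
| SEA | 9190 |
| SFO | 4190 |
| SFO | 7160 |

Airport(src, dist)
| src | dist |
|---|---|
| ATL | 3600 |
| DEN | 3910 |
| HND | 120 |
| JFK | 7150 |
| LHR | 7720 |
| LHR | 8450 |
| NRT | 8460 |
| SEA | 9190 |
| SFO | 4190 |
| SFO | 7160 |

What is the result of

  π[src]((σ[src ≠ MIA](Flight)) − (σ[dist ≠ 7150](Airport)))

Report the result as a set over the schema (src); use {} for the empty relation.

Filtering on src ≠ MIA leaves {(CDG, 3910), (JFK, 7150), (LHR, 8990), (NRT, 4840), (ORD, 8520), (SEA, 9190), (SFO, 4190), (SFO, 7160)}.
Filtering on dist ≠ 7150 leaves {(ATL, 3600), (DEN, 3910), (HND, 120), (LHR, 7720), (LHR, 8450), (NRT, 8460), (SEA, 9190), (SFO, 4190), (SFO, 7160)}.
Taking the difference: {(CDG, 3910), (JFK, 7150), (LHR, 8990), (NRT, 4840), (ORD, 8520)}
π[src]: project onto (src) → {CDG, JFK, LHR, NRT, ORD}

{CDG, JFK, LHR, NRT, ORD}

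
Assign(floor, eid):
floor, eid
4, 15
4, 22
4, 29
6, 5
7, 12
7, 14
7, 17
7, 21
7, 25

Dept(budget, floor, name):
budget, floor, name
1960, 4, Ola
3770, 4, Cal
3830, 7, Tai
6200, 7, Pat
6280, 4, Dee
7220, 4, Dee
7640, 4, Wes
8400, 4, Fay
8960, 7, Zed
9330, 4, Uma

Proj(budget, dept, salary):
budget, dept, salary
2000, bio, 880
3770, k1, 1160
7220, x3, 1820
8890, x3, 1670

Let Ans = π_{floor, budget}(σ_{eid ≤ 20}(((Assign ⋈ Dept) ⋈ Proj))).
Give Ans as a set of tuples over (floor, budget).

{(4, 3770), (4, 7220)}

Assign ⋈ Dept (natural join on floor): {(4, 15, 1960, Ola), (4, 15, 3770, Cal), (4, 15, 6280, Dee), (4, 15, 7220, Dee), (4, 15, 7640, Wes), (4, 15, 8400, Fay), (4, 15, 9330, Uma), (4, 22, 1960, Ola), (4, 22, 3770, Cal), (4, 22, 6280, Dee), (4, 22, 7220, Dee), (4, 22, 7640, Wes), (4, 22, 8400, Fay), (4, 22, 9330, Uma), (4, 29, 1960, Ola), (4, 29, 3770, Cal), (4, 29, 6280, Dee), (4, 29, 7220, Dee), (4, 29, 7640, Wes), (4, 29, 8400, Fay), (4, 29, 9330, Uma), (7, 12, 3830, Tai), (7, 12, 6200, Pat), (7, 12, 8960, Zed), (7, 14, 3830, Tai), (7, 14, 6200, Pat), (7, 14, 8960, Zed), (7, 17, 3830, Tai), (7, 17, 6200, Pat), (7, 17, 8960, Zed), (7, 21, 3830, Tai), (7, 21, 6200, Pat), (7, 21, 8960, Zed), (7, 25, 3830, Tai), (7, 25, 6200, Pat), (7, 25, 8960, Zed)}
(Assign ⋈ Dept) ⋈ Proj (natural join on budget): {(4, 15, 3770, Cal, k1, 1160), (4, 15, 7220, Dee, x3, 1820), (4, 22, 3770, Cal, k1, 1160), (4, 22, 7220, Dee, x3, 1820), (4, 29, 3770, Cal, k1, 1160), (4, 29, 7220, Dee, x3, 1820)}
Apply σ_{eid ≤ 20}; surviving tuples: {(4, 15, 3770, Cal, k1, 1160), (4, 15, 7220, Dee, x3, 1820)}
Keep only column(s) floor, budget: {(4, 3770), (4, 7220)}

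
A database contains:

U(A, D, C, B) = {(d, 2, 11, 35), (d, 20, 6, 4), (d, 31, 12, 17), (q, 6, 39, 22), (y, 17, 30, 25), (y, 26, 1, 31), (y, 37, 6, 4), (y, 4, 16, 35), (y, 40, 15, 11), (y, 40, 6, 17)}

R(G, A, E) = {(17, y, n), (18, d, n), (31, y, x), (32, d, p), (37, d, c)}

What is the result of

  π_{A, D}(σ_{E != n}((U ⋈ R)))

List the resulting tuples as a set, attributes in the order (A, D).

{(d, 2), (d, 20), (d, 31), (y, 17), (y, 26), (y, 37), (y, 4), (y, 40)}

Joining U and R on A yields {(d, 2, 11, 35, 18, n), (d, 2, 11, 35, 32, p), (d, 2, 11, 35, 37, c), (d, 20, 6, 4, 18, n), (d, 20, 6, 4, 32, p), (d, 20, 6, 4, 37, c), (d, 31, 12, 17, 18, n), (d, 31, 12, 17, 32, p), (d, 31, 12, 17, 37, c), (y, 17, 30, 25, 17, n), (y, 17, 30, 25, 31, x), (y, 26, 1, 31, 17, n), (y, 26, 1, 31, 31, x), (y, 37, 6, 4, 17, n), (y, 37, 6, 4, 31, x), (y, 4, 16, 35, 17, n), (y, 4, 16, 35, 31, x), (y, 40, 15, 11, 17, n), (y, 40, 15, 11, 31, x), (y, 40, 6, 17, 17, n), (y, 40, 6, 17, 31, x)}.
Filtering on E != n leaves {(d, 2, 11, 35, 32, p), (d, 2, 11, 35, 37, c), (d, 20, 6, 4, 32, p), (d, 20, 6, 4, 37, c), (d, 31, 12, 17, 32, p), (d, 31, 12, 17, 37, c), (y, 17, 30, 25, 31, x), (y, 26, 1, 31, 31, x), (y, 37, 6, 4, 31, x), (y, 4, 16, 35, 31, x), (y, 40, 15, 11, 31, x), (y, 40, 6, 17, 31, x)}.
π_{A, D} gives {(d, 2), (d, 20), (d, 31), (y, 17), (y, 26), (y, 37), (y, 4), (y, 40)} (4 duplicate(s) eliminated).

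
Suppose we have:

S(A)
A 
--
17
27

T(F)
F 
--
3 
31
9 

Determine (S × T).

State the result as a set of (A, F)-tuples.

{(17, 3), (17, 31), (17, 9), (27, 3), (27, 31), (27, 9)}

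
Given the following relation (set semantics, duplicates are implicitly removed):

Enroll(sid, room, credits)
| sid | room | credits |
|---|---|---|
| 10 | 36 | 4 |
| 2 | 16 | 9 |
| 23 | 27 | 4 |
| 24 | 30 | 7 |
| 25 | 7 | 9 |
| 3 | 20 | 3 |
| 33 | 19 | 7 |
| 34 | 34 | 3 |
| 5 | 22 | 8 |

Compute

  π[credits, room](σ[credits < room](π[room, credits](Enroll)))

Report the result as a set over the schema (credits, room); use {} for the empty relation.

{(3, 20), (3, 34), (4, 27), (4, 36), (7, 19), (7, 30), (8, 22), (9, 16)}

π[room, credits]: project onto (room, credits) → {(16, 9), (19, 7), (20, 3), (22, 8), (27, 4), (30, 7), (34, 3), (36, 4), (7, 9)}
Apply σ_{credits < room}; surviving tuples: {(16, 9), (19, 7), (20, 3), (22, 8), (27, 4), (30, 7), (34, 3), (36, 4)}
π[credits, room]: project onto (credits, room) → {(3, 20), (3, 34), (4, 27), (4, 36), (7, 19), (7, 30), (8, 22), (9, 16)}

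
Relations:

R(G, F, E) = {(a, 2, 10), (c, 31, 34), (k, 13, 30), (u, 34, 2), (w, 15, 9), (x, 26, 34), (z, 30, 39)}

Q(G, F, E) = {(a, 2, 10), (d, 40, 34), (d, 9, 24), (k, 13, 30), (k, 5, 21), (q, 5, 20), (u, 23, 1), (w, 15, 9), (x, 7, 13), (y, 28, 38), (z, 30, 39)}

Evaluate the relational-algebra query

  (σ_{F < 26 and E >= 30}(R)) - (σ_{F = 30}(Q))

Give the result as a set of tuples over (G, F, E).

Filtering on F < 26 and E >= 30 leaves {(k, 13, 30)}.
Filtering on F = 30 leaves {(z, 30, 39)}.
Taking the difference: {(k, 13, 30)}

{(k, 13, 30)}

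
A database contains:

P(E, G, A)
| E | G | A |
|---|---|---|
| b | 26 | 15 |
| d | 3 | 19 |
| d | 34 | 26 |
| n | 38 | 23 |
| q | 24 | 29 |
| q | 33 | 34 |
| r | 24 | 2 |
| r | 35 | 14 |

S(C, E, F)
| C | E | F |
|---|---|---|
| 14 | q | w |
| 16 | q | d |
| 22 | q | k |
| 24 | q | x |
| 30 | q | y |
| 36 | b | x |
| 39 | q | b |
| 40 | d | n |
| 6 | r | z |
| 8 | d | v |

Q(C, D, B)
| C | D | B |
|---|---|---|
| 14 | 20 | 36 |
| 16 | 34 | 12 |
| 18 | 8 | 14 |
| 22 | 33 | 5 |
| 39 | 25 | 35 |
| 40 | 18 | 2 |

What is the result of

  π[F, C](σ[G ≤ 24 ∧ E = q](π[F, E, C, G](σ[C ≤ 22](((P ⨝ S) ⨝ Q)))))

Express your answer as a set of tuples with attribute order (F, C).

Natural join on E: {(b, 26, 15, 36, x), (d, 3, 19, 40, n), (d, 3, 19, 8, v), (d, 34, 26, 40, n), (d, 34, 26, 8, v), (q, 24, 29, 14, w), (q, 24, 29, 16, d), (q, 24, 29, 22, k), (q, 24, 29, 24, x), (q, 24, 29, 30, y), (q, 24, 29, 39, b), (q, 33, 34, 14, w), (q, 33, 34, 16, d), (q, 33, 34, 22, k), (q, 33, 34, 24, x), (q, 33, 34, 30, y), (q, 33, 34, 39, b), (r, 24, 2, 6, z), (r, 35, 14, 6, z)}
Natural join on C: {(d, 3, 19, 40, n, 18, 2), (d, 34, 26, 40, n, 18, 2), (q, 24, 29, 14, w, 20, 36), (q, 24, 29, 16, d, 34, 12), (q, 24, 29, 22, k, 33, 5), (q, 24, 29, 39, b, 25, 35), (q, 33, 34, 14, w, 20, 36), (q, 33, 34, 16, d, 34, 12), (q, 33, 34, 22, k, 33, 5), (q, 33, 34, 39, b, 25, 35)}
Apply σ_{C ≤ 22}; surviving tuples: {(q, 24, 29, 14, w, 20, 36), (q, 24, 29, 16, d, 34, 12), (q, 24, 29, 22, k, 33, 5), (q, 33, 34, 14, w, 20, 36), (q, 33, 34, 16, d, 34, 12), (q, 33, 34, 22, k, 33, 5)}
Keep only column(s) F, E, C, G: {(d, q, 16, 24), (d, q, 16, 33), (k, q, 22, 24), (k, q, 22, 33), (w, q, 14, 24), (w, q, 14, 33)}
Apply σ_{G ≤ 24 ∧ E = q}; surviving tuples: {(d, q, 16, 24), (k, q, 22, 24), (w, q, 14, 24)}
Keep only column(s) F, C: {(d, 16), (k, 22), (w, 14)}

{(d, 16), (k, 22), (w, 14)}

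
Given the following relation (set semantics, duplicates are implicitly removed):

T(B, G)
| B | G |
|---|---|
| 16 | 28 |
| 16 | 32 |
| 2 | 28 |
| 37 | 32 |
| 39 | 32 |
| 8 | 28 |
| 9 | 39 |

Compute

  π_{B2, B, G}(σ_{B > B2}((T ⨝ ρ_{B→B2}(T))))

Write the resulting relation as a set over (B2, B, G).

{(16, 37, 32), (16, 39, 32), (2, 16, 28), (2, 8, 28), (37, 39, 32), (8, 16, 28)}

ρ[B→B2]: schema becomes (B2, G); tuples unchanged.
Natural join on G: {(16, 28, 16), (16, 28, 2), (16, 28, 8), (16, 32, 16), (16, 32, 37), (16, 32, 39), (2, 28, 16), (2, 28, 2), (2, 28, 8), (37, 32, 16), (37, 32, 37), (37, 32, 39), (39, 32, 16), (39, 32, 37), (39, 32, 39), (8, 28, 16), (8, 28, 2), (8, 28, 8), (9, 39, 9)}
Filtering on B > B2 leaves {(16, 28, 2), (16, 28, 8), (37, 32, 16), (39, 32, 16), (39, 32, 37), (8, 28, 2)}.
π_{B2, B, G} gives {(16, 37, 32), (16, 39, 32), (2, 16, 28), (2, 8, 28), (37, 39, 32), (8, 16, 28)}.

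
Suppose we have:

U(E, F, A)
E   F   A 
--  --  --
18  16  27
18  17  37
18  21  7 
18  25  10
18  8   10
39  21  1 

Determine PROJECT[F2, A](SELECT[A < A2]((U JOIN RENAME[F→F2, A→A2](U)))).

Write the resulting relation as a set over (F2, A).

{(16, 10), (16, 7), (17, 10), (17, 27), (17, 7), (25, 7), (8, 7)}

ρ[F→F2, A→A2]: schema becomes (E, F2, A2); tuples unchanged.
Natural join on E: {(18, 16, 27, 16, 27), (18, 16, 27, 17, 37), (18, 16, 27, 21, 7), (18, 16, 27, 25, 10), (18, 16, 27, 8, 10), (18, 17, 37, 16, 27), (18, 17, 37, 17, 37), (18, 17, 37, 21, 7), (18, 17, 37, 25, 10), (18, 17, 37, 8, 10), (18, 21, 7, 16, 27), (18, 21, 7, 17, 37), (18, 21, 7, 21, 7), (18, 21, 7, 25, 10), (18, 21, 7, 8, 10), (18, 25, 10, 16, 27), (18, 25, 10, 17, 37), (18, 25, 10, 21, 7), (18, 25, 10, 25, 10), (18, 25, 10, 8, 10), (18, 8, 10, 16, 27), (18, 8, 10, 17, 37), (18, 8, 10, 21, 7), (18, 8, 10, 25, 10), (18, 8, 10, 8, 10), (39, 21, 1, 21, 1)}
Apply σ_{A < A2}; surviving tuples: {(18, 16, 27, 17, 37), (18, 21, 7, 16, 27), (18, 21, 7, 17, 37), (18, 21, 7, 25, 10), (18, 21, 7, 8, 10), (18, 25, 10, 16, 27), (18, 25, 10, 17, 37), (18, 8, 10, 16, 27), (18, 8, 10, 17, 37)}
Projecting to F2, A (2 duplicate(s) eliminated): {(16, 10), (16, 7), (17, 10), (17, 27), (17, 7), (25, 7), (8, 7)}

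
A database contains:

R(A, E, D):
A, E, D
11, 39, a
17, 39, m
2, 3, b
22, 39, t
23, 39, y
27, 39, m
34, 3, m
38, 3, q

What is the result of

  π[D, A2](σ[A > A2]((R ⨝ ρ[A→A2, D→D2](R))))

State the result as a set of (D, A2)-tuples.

{(m, 11), (m, 17), (m, 2), (m, 22), (m, 23), (q, 2), (q, 34), (t, 11), (t, 17), (y, 11), (y, 17), (y, 22)}

ρ[A→A2, D→D2]: schema becomes (A2, E, D2); tuples unchanged.
R ⋈ ρ[A→A2, D→D2](R) (natural join on E): {(11, 39, a, 11, a), (11, 39, a, 17, m), (11, 39, a, 22, t), (11, 39, a, 23, y), (11, 39, a, 27, m), (17, 39, m, 11, a), (17, 39, m, 17, m), (17, 39, m, 22, t), (17, 39, m, 23, y), (17, 39, m, 27, m), (2, 3, b, 2, b), (2, 3, b, 34, m), (2, 3, b, 38, q), (22, 39, t, 11, a), (22, 39, t, 17, m), (22, 39, t, 22, t), (22, 39, t, 23, y), (22, 39, t, 27, m), (23, 39, y, 11, a), (23, 39, y, 17, m), (23, 39, y, 22, t), (23, 39, y, 23, y), (23, 39, y, 27, m), (27, 39, m, 11, a), (27, 39, m, 17, m), (27, 39, m, 22, t), (27, 39, m, 23, y), (27, 39, m, 27, m), (34, 3, m, 2, b), (34, 3, m, 34, m), (34, 3, m, 38, q), (38, 3, q, 2, b), (38, 3, q, 34, m), (38, 3, q, 38, q)}
Selection A > A2: {(17, 39, m, 11, a), (22, 39, t, 11, a), (22, 39, t, 17, m), (23, 39, y, 11, a), (23, 39, y, 17, m), (23, 39, y, 22, t), (27, 39, m, 11, a), (27, 39, m, 17, m), (27, 39, m, 22, t), (27, 39, m, 23, y), (34, 3, m, 2, b), (38, 3, q, 2, b), (38, 3, q, 34, m)}
Projecting to D, A2 (1 duplicate(s) eliminated): {(m, 11), (m, 17), (m, 2), (m, 22), (m, 23), (q, 2), (q, 34), (t, 11), (t, 17), (y, 11), (y, 17), (y, 22)}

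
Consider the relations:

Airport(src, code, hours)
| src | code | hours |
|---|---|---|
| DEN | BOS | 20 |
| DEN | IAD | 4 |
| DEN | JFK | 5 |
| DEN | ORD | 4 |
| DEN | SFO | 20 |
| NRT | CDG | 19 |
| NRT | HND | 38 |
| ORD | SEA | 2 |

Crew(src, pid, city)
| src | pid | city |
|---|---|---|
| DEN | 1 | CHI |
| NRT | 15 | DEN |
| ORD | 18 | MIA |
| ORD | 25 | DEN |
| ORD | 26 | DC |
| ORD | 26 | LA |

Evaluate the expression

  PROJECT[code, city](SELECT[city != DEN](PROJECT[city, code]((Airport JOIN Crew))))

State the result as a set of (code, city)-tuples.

Airport ⋈ Crew (natural join on src): {(DEN, BOS, 20, 1, CHI), (DEN, IAD, 4, 1, CHI), (DEN, JFK, 5, 1, CHI), (DEN, ORD, 4, 1, CHI), (DEN, SFO, 20, 1, CHI), (NRT, CDG, 19, 15, DEN), (NRT, HND, 38, 15, DEN), (ORD, SEA, 2, 18, MIA), (ORD, SEA, 2, 25, DEN), (ORD, SEA, 2, 26, DC), (ORD, SEA, 2, 26, LA)}
Keep only column(s) city, code: {(CHI, BOS), (CHI, IAD), (CHI, JFK), (CHI, ORD), (CHI, SFO), (DC, SEA), (DEN, CDG), (DEN, HND), (DEN, SEA), (LA, SEA), (MIA, SEA)}
Filtering on city != DEN leaves {(CHI, BOS), (CHI, IAD), (CHI, JFK), (CHI, ORD), (CHI, SFO), (DC, SEA), (LA, SEA), (MIA, SEA)}.
Keep only column(s) code, city: {(BOS, CHI), (IAD, CHI), (JFK, CHI), (ORD, CHI), (SEA, DC), (SEA, LA), (SEA, MIA), (SFO, CHI)}

{(BOS, CHI), (IAD, CHI), (JFK, CHI), (ORD, CHI), (SEA, DC), (SEA, LA), (SEA, MIA), (SFO, CHI)}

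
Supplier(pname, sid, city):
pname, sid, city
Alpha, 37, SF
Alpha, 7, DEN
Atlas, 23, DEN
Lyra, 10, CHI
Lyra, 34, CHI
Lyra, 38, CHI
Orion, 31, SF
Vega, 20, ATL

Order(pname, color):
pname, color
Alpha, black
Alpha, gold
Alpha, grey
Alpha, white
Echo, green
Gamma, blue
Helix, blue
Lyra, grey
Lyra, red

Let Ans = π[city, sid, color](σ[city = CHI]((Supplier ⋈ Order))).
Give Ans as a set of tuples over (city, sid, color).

Natural join on pname: {(Alpha, 37, SF, black), (Alpha, 37, SF, gold), (Alpha, 37, SF, grey), (Alpha, 37, SF, white), (Alpha, 7, DEN, black), (Alpha, 7, DEN, gold), (Alpha, 7, DEN, grey), (Alpha, 7, DEN, white), (Lyra, 10, CHI, grey), (Lyra, 10, CHI, red), (Lyra, 34, CHI, grey), (Lyra, 34, CHI, red), (Lyra, 38, CHI, grey), (Lyra, 38, CHI, red)}
Filtering on city = CHI leaves {(Lyra, 10, CHI, grey), (Lyra, 10, CHI, red), (Lyra, 34, CHI, grey), (Lyra, 34, CHI, red), (Lyra, 38, CHI, grey), (Lyra, 38, CHI, red)}.
Projecting to city, sid, color: {(CHI, 10, grey), (CHI, 10, red), (CHI, 34, grey), (CHI, 34, red), (CHI, 38, grey), (CHI, 38, red)}

{(CHI, 10, grey), (CHI, 10, red), (CHI, 34, grey), (CHI, 34, red), (CHI, 38, grey), (CHI, 38, red)}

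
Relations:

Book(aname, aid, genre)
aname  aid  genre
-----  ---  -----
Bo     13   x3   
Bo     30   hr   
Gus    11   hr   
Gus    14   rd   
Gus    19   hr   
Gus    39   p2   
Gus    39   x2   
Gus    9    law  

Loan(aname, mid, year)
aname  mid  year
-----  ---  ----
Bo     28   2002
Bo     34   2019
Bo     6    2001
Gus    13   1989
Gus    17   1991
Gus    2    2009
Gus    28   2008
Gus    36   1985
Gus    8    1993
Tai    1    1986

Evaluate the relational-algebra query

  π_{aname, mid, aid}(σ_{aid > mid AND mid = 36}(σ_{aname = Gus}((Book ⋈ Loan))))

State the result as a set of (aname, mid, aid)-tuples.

{(Gus, 36, 39)}

Joining Book and Loan on aname yields {(Bo, 13, x3, 28, 2002), (Bo, 13, x3, 34, 2019), (Bo, 13, x3, 6, 2001), (Bo, 30, hr, 28, 2002), (Bo, 30, hr, 34, 2019), (Bo, 30, hr, 6, 2001), (Gus, 11, hr, 13, 1989), (Gus, 11, hr, 17, 1991), (Gus, 11, hr, 2, 2009), (Gus, 11, hr, 28, 2008), (Gus, 11, hr, 36, 1985), (Gus, 11, hr, 8, 1993), (Gus, 14, rd, 13, 1989), (Gus, 14, rd, 17, 1991), (Gus, 14, rd, 2, 2009), (Gus, 14, rd, 28, 2008), (Gus, 14, rd, 36, 1985), (Gus, 14, rd, 8, 1993), (Gus, 19, hr, 13, 1989), (Gus, 19, hr, 17, 1991), (Gus, 19, hr, 2, 2009), (Gus, 19, hr, 28, 2008), (Gus, 19, hr, 36, 1985), (Gus, 19, hr, 8, 1993), (Gus, 39, p2, 13, 1989), (Gus, 39, p2, 17, 1991), (Gus, 39, p2, 2, 2009), (Gus, 39, p2, 28, 2008), (Gus, 39, p2, 36, 1985), (Gus, 39, p2, 8, 1993), (Gus, 39, x2, 13, 1989), (Gus, 39, x2, 17, 1991), (Gus, 39, x2, 2, 2009), (Gus, 39, x2, 28, 2008), (Gus, 39, x2, 36, 1985), (Gus, 39, x2, 8, 1993), (Gus, 9, law, 13, 1989), (Gus, 9, law, 17, 1991), (Gus, 9, law, 2, 2009), (Gus, 9, law, 28, 2008), (Gus, 9, law, 36, 1985), (Gus, 9, law, 8, 1993)}.
Apply σ_{aname = Gus}; surviving tuples: {(Gus, 11, hr, 13, 1989), (Gus, 11, hr, 17, 1991), (Gus, 11, hr, 2, 2009), (Gus, 11, hr, 28, 2008), (Gus, 11, hr, 36, 1985), (Gus, 11, hr, 8, 1993), (Gus, 14, rd, 13, 1989), (Gus, 14, rd, 17, 1991), (Gus, 14, rd, 2, 2009), (Gus, 14, rd, 28, 2008), (Gus, 14, rd, 36, 1985), (Gus, 14, rd, 8, 1993), (Gus, 19, hr, 13, 1989), (Gus, 19, hr, 17, 1991), (Gus, 19, hr, 2, 2009), (Gus, 19, hr, 28, 2008), (Gus, 19, hr, 36, 1985), (Gus, 19, hr, 8, 1993), (Gus, 39, p2, 13, 1989), (Gus, 39, p2, 17, 1991), (Gus, 39, p2, 2, 2009), (Gus, 39, p2, 28, 2008), (Gus, 39, p2, 36, 1985), (Gus, 39, p2, 8, 1993), (Gus, 39, x2, 13, 1989), (Gus, 39, x2, 17, 1991), (Gus, 39, x2, 2, 2009), (Gus, 39, x2, 28, 2008), (Gus, 39, x2, 36, 1985), (Gus, 39, x2, 8, 1993), (Gus, 9, law, 13, 1989), (Gus, 9, law, 17, 1991), (Gus, 9, law, 2, 2009), (Gus, 9, law, 28, 2008), (Gus, 9, law, 36, 1985), (Gus, 9, law, 8, 1993)}
Apply σ_{aid > mid AND mid = 36}; surviving tuples: {(Gus, 39, p2, 36, 1985), (Gus, 39, x2, 36, 1985)}
Keep only column(s) aname, mid, aid (1 duplicate(s) eliminated): {(Gus, 36, 39)}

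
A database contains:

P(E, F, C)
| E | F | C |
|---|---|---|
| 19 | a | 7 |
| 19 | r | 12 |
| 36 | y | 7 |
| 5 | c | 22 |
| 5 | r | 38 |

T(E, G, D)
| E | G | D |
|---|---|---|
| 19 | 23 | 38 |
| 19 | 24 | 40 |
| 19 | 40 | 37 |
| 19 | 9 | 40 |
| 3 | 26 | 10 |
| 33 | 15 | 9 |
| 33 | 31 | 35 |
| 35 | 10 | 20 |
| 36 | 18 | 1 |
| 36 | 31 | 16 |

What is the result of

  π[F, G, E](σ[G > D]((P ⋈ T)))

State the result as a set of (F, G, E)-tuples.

P ⋈ T (natural join on E): {(19, a, 7, 23, 38), (19, a, 7, 24, 40), (19, a, 7, 40, 37), (19, a, 7, 9, 40), (19, r, 12, 23, 38), (19, r, 12, 24, 40), (19, r, 12, 40, 37), (19, r, 12, 9, 40), (36, y, 7, 18, 1), (36, y, 7, 31, 16)}
Selection G > D: {(19, a, 7, 40, 37), (19, r, 12, 40, 37), (36, y, 7, 18, 1), (36, y, 7, 31, 16)}
π_{F, G, E} gives {(a, 40, 19), (r, 40, 19), (y, 18, 36), (y, 31, 36)}.

{(a, 40, 19), (r, 40, 19), (y, 18, 36), (y, 31, 36)}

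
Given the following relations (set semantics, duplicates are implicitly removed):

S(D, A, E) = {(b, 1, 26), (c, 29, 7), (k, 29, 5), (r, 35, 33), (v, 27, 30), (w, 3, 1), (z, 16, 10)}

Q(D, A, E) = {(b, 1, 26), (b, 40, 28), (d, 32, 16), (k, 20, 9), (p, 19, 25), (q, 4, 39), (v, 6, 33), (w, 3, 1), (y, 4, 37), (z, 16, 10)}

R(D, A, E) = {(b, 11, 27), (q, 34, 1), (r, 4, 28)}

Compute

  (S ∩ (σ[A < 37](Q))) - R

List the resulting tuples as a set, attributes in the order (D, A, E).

{(b, 1, 26), (w, 3, 1), (z, 16, 10)}

σ[A < 37]: keep tuples satisfying A < 37 → {(b, 1, 26), (d, 32, 16), (k, 20, 9), (p, 19, 25), (q, 4, 39), (v, 6, 33), (w, 3, 1), (y, 4, 37), (z, 16, 10)}
Taking the intersection: {(b, 1, 26), (w, 3, 1), (z, 16, 10)}
Taking the difference: {(b, 1, 26), (w, 3, 1), (z, 16, 10)}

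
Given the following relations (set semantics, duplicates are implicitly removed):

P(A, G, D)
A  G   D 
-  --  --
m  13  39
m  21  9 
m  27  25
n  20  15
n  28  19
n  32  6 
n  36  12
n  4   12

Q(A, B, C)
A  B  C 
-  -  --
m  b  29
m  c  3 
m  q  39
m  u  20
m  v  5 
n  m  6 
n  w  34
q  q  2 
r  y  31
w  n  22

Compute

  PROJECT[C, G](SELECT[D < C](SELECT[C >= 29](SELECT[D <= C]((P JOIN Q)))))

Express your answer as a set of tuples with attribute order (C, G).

{(29, 21), (29, 27), (34, 20), (34, 28), (34, 32), (34, 36), (34, 4), (39, 21), (39, 27)}

Natural join on A: {(m, 13, 39, b, 29), (m, 13, 39, c, 3), (m, 13, 39, q, 39), (m, 13, 39, u, 20), (m, 13, 39, v, 5), (m, 21, 9, b, 29), (m, 21, 9, c, 3), (m, 21, 9, q, 39), (m, 21, 9, u, 20), (m, 21, 9, v, 5), (m, 27, 25, b, 29), (m, 27, 25, c, 3), (m, 27, 25, q, 39), (m, 27, 25, u, 20), (m, 27, 25, v, 5), (n, 20, 15, m, 6), (n, 20, 15, w, 34), (n, 28, 19, m, 6), (n, 28, 19, w, 34), (n, 32, 6, m, 6), (n, 32, 6, w, 34), (n, 36, 12, m, 6), (n, 36, 12, w, 34), (n, 4, 12, m, 6), (n, 4, 12, w, 34)}
Filtering on D <= C leaves {(m, 13, 39, q, 39), (m, 21, 9, b, 29), (m, 21, 9, q, 39), (m, 21, 9, u, 20), (m, 27, 25, b, 29), (m, 27, 25, q, 39), (n, 20, 15, w, 34), (n, 28, 19, w, 34), (n, 32, 6, m, 6), (n, 32, 6, w, 34), (n, 36, 12, w, 34), (n, 4, 12, w, 34)}.
Filtering on C >= 29 leaves {(m, 13, 39, q, 39), (m, 21, 9, b, 29), (m, 21, 9, q, 39), (m, 27, 25, b, 29), (m, 27, 25, q, 39), (n, 20, 15, w, 34), (n, 28, 19, w, 34), (n, 32, 6, w, 34), (n, 36, 12, w, 34), (n, 4, 12, w, 34)}.
Filtering on D < C leaves {(m, 21, 9, b, 29), (m, 21, 9, q, 39), (m, 27, 25, b, 29), (m, 27, 25, q, 39), (n, 20, 15, w, 34), (n, 28, 19, w, 34), (n, 32, 6, w, 34), (n, 36, 12, w, 34), (n, 4, 12, w, 34)}.
Projecting to C, G: {(29, 21), (29, 27), (34, 20), (34, 28), (34, 32), (34, 36), (34, 4), (39, 21), (39, 27)}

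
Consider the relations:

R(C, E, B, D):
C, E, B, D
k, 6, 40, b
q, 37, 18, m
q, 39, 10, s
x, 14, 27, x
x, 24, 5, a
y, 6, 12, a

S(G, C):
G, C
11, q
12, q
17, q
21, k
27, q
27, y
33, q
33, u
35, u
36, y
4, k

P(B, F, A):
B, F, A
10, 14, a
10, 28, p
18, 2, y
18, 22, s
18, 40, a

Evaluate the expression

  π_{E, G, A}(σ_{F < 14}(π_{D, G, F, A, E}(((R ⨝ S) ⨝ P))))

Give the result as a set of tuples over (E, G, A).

Joining R and S on C yields {(k, 6, 40, b, 21), (k, 6, 40, b, 4), (q, 37, 18, m, 11), (q, 37, 18, m, 12), (q, 37, 18, m, 17), (q, 37, 18, m, 27), (q, 37, 18, m, 33), (q, 39, 10, s, 11), (q, 39, 10, s, 12), (q, 39, 10, s, 17), (q, 39, 10, s, 27), (q, 39, 10, s, 33), (y, 6, 12, a, 27), (y, 6, 12, a, 36)}.
Joining (R ⨝ S) and P on B yields {(q, 37, 18, m, 11, 2, y), (q, 37, 18, m, 11, 22, s), (q, 37, 18, m, 11, 40, a), (q, 37, 18, m, 12, 2, y), (q, 37, 18, m, 12, 22, s), (q, 37, 18, m, 12, 40, a), (q, 37, 18, m, 17, 2, y), (q, 37, 18, m, 17, 22, s), (q, 37, 18, m, 17, 40, a), (q, 37, 18, m, 27, 2, y), (q, 37, 18, m, 27, 22, s), (q, 37, 18, m, 27, 40, a), (q, 37, 18, m, 33, 2, y), (q, 37, 18, m, 33, 22, s), (q, 37, 18, m, 33, 40, a), (q, 39, 10, s, 11, 14, a), (q, 39, 10, s, 11, 28, p), (q, 39, 10, s, 12, 14, a), (q, 39, 10, s, 12, 28, p), (q, 39, 10, s, 17, 14, a), (q, 39, 10, s, 17, 28, p), (q, 39, 10, s, 27, 14, a), (q, 39, 10, s, 27, 28, p), (q, 39, 10, s, 33, 14, a), (q, 39, 10, s, 33, 28, p)}.
Projecting to D, G, F, A, E: {(m, 11, 2, y, 37), (m, 11, 22, s, 37), (m, 11, 40, a, 37), (m, 12, 2, y, 37), (m, 12, 22, s, 37), (m, 12, 40, a, 37), (m, 17, 2, y, 37), (m, 17, 22, s, 37), (m, 17, 40, a, 37), (m, 27, 2, y, 37), (m, 27, 22, s, 37), (m, 27, 40, a, 37), (m, 33, 2, y, 37), (m, 33, 22, s, 37), (m, 33, 40, a, 37), (s, 11, 14, a, 39), (s, 11, 28, p, 39), (s, 12, 14, a, 39), (s, 12, 28, p, 39), (s, 17, 14, a, 39), (s, 17, 28, p, 39), (s, 27, 14, a, 39), (s, 27, 28, p, 39), (s, 33, 14, a, 39), (s, 33, 28, p, 39)}
σ[F < 14]: keep tuples satisfying F < 14 → {(m, 11, 2, y, 37), (m, 12, 2, y, 37), (m, 17, 2, y, 37), (m, 27, 2, y, 37), (m, 33, 2, y, 37)}
Projecting to E, G, A: {(37, 11, y), (37, 12, y), (37, 17, y), (37, 27, y), (37, 33, y)}

{(37, 11, y), (37, 12, y), (37, 17, y), (37, 27, y), (37, 33, y)}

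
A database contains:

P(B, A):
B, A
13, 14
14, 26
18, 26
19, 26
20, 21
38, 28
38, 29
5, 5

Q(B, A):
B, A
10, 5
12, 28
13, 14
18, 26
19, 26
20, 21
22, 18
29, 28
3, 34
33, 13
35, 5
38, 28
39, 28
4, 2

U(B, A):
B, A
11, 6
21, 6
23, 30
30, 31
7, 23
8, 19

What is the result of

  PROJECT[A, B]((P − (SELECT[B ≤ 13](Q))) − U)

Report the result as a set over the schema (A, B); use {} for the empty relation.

{(21, 20), (26, 14), (26, 18), (26, 19), (28, 38), (29, 38), (5, 5)}

Filtering on B ≤ 13 leaves {(10, 5), (12, 28), (13, 14), (3, 34), (4, 2)}.
Set difference of the two operands is {(14, 26), (18, 26), (19, 26), (20, 21), (38, 28), (38, 29), (5, 5)}.
Set difference of the two operands is {(14, 26), (18, 26), (19, 26), (20, 21), (38, 28), (38, 29), (5, 5)}.
Keep only column(s) A, B: {(21, 20), (26, 14), (26, 18), (26, 19), (28, 38), (29, 38), (5, 5)}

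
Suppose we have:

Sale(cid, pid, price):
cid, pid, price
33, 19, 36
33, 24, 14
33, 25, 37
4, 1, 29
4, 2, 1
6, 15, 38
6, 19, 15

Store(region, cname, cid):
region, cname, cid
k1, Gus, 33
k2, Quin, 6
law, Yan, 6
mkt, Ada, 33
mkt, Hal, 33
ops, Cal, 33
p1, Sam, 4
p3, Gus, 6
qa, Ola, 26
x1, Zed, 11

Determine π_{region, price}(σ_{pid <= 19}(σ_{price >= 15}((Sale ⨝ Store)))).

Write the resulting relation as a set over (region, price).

Joining Sale and Store on cid yields {(33, 19, 36, k1, Gus), (33, 19, 36, mkt, Ada), (33, 19, 36, mkt, Hal), (33, 19, 36, ops, Cal), (33, 24, 14, k1, Gus), (33, 24, 14, mkt, Ada), (33, 24, 14, mkt, Hal), (33, 24, 14, ops, Cal), (33, 25, 37, k1, Gus), (33, 25, 37, mkt, Ada), (33, 25, 37, mkt, Hal), (33, 25, 37, ops, Cal), (4, 1, 29, p1, Sam), (4, 2, 1, p1, Sam), (6, 15, 38, k2, Quin), (6, 15, 38, law, Yan), (6, 15, 38, p3, Gus), (6, 19, 15, k2, Quin), (6, 19, 15, law, Yan), (6, 19, 15, p3, Gus)}.
Selection price >= 15: {(33, 19, 36, k1, Gus), (33, 19, 36, mkt, Ada), (33, 19, 36, mkt, Hal), (33, 19, 36, ops, Cal), (33, 25, 37, k1, Gus), (33, 25, 37, mkt, Ada), (33, 25, 37, mkt, Hal), (33, 25, 37, ops, Cal), (4, 1, 29, p1, Sam), (6, 15, 38, k2, Quin), (6, 15, 38, law, Yan), (6, 15, 38, p3, Gus), (6, 19, 15, k2, Quin), (6, 19, 15, law, Yan), (6, 19, 15, p3, Gus)}
Selection pid <= 19: {(33, 19, 36, k1, Gus), (33, 19, 36, mkt, Ada), (33, 19, 36, mkt, Hal), (33, 19, 36, ops, Cal), (4, 1, 29, p1, Sam), (6, 15, 38, k2, Quin), (6, 15, 38, law, Yan), (6, 15, 38, p3, Gus), (6, 19, 15, k2, Quin), (6, 19, 15, law, Yan), (6, 19, 15, p3, Gus)}
Keep only column(s) region, price (1 duplicate(s) eliminated): {(k1, 36), (k2, 15), (k2, 38), (law, 15), (law, 38), (mkt, 36), (ops, 36), (p1, 29), (p3, 15), (p3, 38)}

{(k1, 36), (k2, 15), (k2, 38), (law, 15), (law, 38), (mkt, 36), (ops, 36), (p1, 29), (p3, 15), (p3, 38)}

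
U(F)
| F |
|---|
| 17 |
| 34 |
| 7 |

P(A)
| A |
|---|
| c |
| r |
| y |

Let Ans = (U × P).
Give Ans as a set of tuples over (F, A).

{(17, c), (17, r), (17, y), (34, c), (34, r), (34, y), (7, c), (7, r), (7, y)}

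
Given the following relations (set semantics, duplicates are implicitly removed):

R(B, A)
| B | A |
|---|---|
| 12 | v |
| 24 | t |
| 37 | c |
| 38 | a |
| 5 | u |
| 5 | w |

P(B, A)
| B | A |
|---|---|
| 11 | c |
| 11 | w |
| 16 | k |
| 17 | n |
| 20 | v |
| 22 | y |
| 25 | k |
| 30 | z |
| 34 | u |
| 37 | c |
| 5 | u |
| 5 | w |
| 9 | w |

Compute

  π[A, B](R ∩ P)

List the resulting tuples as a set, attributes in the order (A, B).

{(c, 37), (u, 5), (w, 5)}

Intersection: {(12, v), (24, t), (37, c), (38, a), (5, u), (5, w)} with {(11, c), (11, w), (16, k), (17, n), (20, v), (22, y), (25, k), (30, z), (34, u), (37, c), (5, u), (5, w), (9, w)} → {(37, c), (5, u), (5, w)}
π[A, B]: project onto (A, B) → {(c, 37), (u, 5), (w, 5)}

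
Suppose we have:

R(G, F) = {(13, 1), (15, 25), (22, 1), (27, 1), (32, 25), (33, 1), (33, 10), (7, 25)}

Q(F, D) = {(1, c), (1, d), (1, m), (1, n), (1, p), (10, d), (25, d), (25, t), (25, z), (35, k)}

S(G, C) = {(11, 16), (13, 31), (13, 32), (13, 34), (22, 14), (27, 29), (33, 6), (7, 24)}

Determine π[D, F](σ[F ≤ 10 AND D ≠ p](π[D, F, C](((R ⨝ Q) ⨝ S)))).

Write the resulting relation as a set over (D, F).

{(c, 1), (d, 1), (d, 10), (m, 1), (n, 1)}

Natural join on F: {(13, 1, c), (13, 1, d), (13, 1, m), (13, 1, n), (13, 1, p), (15, 25, d), (15, 25, t), (15, 25, z), (22, 1, c), (22, 1, d), (22, 1, m), (22, 1, n), (22, 1, p), (27, 1, c), (27, 1, d), (27, 1, m), (27, 1, n), (27, 1, p), (32, 25, d), (32, 25, t), (32, 25, z), (33, 1, c), (33, 1, d), (33, 1, m), (33, 1, n), (33, 1, p), (33, 10, d), (7, 25, d), (7, 25, t), (7, 25, z)}
Natural join on G: {(13, 1, c, 31), (13, 1, c, 32), (13, 1, c, 34), (13, 1, d, 31), (13, 1, d, 32), (13, 1, d, 34), (13, 1, m, 31), (13, 1, m, 32), (13, 1, m, 34), (13, 1, n, 31), (13, 1, n, 32), (13, 1, n, 34), (13, 1, p, 31), (13, 1, p, 32), (13, 1, p, 34), (22, 1, c, 14), (22, 1, d, 14), (22, 1, m, 14), (22, 1, n, 14), (22, 1, p, 14), (27, 1, c, 29), (27, 1, d, 29), (27, 1, m, 29), (27, 1, n, 29), (27, 1, p, 29), (33, 1, c, 6), (33, 1, d, 6), (33, 1, m, 6), (33, 1, n, 6), (33, 1, p, 6), (33, 10, d, 6), (7, 25, d, 24), (7, 25, t, 24), (7, 25, z, 24)}
Projecting to D, F, C: {(c, 1, 14), (c, 1, 29), (c, 1, 31), (c, 1, 32), (c, 1, 34), (c, 1, 6), (d, 1, 14), (d, 1, 29), (d, 1, 31), (d, 1, 32), (d, 1, 34), (d, 1, 6), (d, 10, 6), (d, 25, 24), (m, 1, 14), (m, 1, 29), (m, 1, 31), (m, 1, 32), (m, 1, 34), (m, 1, 6), (n, 1, 14), (n, 1, 29), (n, 1, 31), (n, 1, 32), (n, 1, 34), (n, 1, 6), (p, 1, 14), (p, 1, 29), (p, 1, 31), (p, 1, 32), (p, 1, 34), (p, 1, 6), (t, 25, 24), (z, 25, 24)}
Selection F ≤ 10 AND D ≠ p: {(c, 1, 14), (c, 1, 29), (c, 1, 31), (c, 1, 32), (c, 1, 34), (c, 1, 6), (d, 1, 14), (d, 1, 29), (d, 1, 31), (d, 1, 32), (d, 1, 34), (d, 1, 6), (d, 10, 6), (m, 1, 14), (m, 1, 29), (m, 1, 31), (m, 1, 32), (m, 1, 34), (m, 1, 6), (n, 1, 14), (n, 1, 29), (n, 1, 31), (n, 1, 32), (n, 1, 34), (n, 1, 6)}
Projecting to D, F (20 duplicate(s) eliminated): {(c, 1), (d, 1), (d, 10), (m, 1), (n, 1)}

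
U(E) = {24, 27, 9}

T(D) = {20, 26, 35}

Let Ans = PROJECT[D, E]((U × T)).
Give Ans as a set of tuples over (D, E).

{(20, 24), (20, 27), (20, 9), (26, 24), (26, 27), (26, 9), (35, 24), (35, 27), (35, 9)}

U × T: Cartesian product, 3·3 = 9 tuples over (E, D).
Keep only column(s) D, E: {(20, 24), (20, 27), (20, 9), (26, 24), (26, 27), (26, 9), (35, 24), (35, 27), (35, 9)}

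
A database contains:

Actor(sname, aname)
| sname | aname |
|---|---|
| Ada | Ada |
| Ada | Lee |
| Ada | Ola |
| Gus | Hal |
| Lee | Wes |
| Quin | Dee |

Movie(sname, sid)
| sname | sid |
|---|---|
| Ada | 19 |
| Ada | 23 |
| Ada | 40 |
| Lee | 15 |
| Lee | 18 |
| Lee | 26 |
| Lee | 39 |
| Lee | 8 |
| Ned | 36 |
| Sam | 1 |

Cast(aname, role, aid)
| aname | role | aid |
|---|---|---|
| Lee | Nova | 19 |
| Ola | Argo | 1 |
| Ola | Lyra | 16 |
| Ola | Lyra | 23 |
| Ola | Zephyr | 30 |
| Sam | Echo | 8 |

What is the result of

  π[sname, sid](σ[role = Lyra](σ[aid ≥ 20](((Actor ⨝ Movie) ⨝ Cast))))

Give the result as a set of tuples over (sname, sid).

Natural join on sname: {(Ada, Ada, 19), (Ada, Ada, 23), (Ada, Ada, 40), (Ada, Lee, 19), (Ada, Lee, 23), (Ada, Lee, 40), (Ada, Ola, 19), (Ada, Ola, 23), (Ada, Ola, 40), (Lee, Wes, 15), (Lee, Wes, 18), (Lee, Wes, 26), (Lee, Wes, 39), (Lee, Wes, 8)}
Natural join on aname: {(Ada, Lee, 19, Nova, 19), (Ada, Lee, 23, Nova, 19), (Ada, Lee, 40, Nova, 19), (Ada, Ola, 19, Argo, 1), (Ada, Ola, 19, Lyra, 16), (Ada, Ola, 19, Lyra, 23), (Ada, Ola, 19, Zephyr, 30), (Ada, Ola, 23, Argo, 1), (Ada, Ola, 23, Lyra, 16), (Ada, Ola, 23, Lyra, 23), (Ada, Ola, 23, Zephyr, 30), (Ada, Ola, 40, Argo, 1), (Ada, Ola, 40, Lyra, 16), (Ada, Ola, 40, Lyra, 23), (Ada, Ola, 40, Zephyr, 30)}
Apply σ_{aid ≥ 20}; surviving tuples: {(Ada, Ola, 19, Lyra, 23), (Ada, Ola, 19, Zephyr, 30), (Ada, Ola, 23, Lyra, 23), (Ada, Ola, 23, Zephyr, 30), (Ada, Ola, 40, Lyra, 23), (Ada, Ola, 40, Zephyr, 30)}
Apply σ_{role = Lyra}; surviving tuples: {(Ada, Ola, 19, Lyra, 23), (Ada, Ola, 23, Lyra, 23), (Ada, Ola, 40, Lyra, 23)}
Projecting to sname, sid: {(Ada, 19), (Ada, 23), (Ada, 40)}

{(Ada, 19), (Ada, 23), (Ada, 40)}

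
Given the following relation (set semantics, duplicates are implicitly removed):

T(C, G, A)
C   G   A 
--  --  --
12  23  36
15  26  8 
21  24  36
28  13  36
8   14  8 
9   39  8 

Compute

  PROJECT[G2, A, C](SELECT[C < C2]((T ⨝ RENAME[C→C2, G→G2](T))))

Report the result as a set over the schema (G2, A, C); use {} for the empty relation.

ρ[C→C2, G→G2]: schema becomes (C2, G2, A); tuples unchanged.
T ⋈ RENAME[C→C2, G→G2](T) (natural join on A): {(12, 23, 36, 12, 23), (12, 23, 36, 21, 24), (12, 23, 36, 28, 13), (15, 26, 8, 15, 26), (15, 26, 8, 8, 14), (15, 26, 8, 9, 39), (21, 24, 36, 12, 23), (21, 24, 36, 21, 24), (21, 24, 36, 28, 13), (28, 13, 36, 12, 23), (28, 13, 36, 21, 24), (28, 13, 36, 28, 13), (8, 14, 8, 15, 26), (8, 14, 8, 8, 14), (8, 14, 8, 9, 39), (9, 39, 8, 15, 26), (9, 39, 8, 8, 14), (9, 39, 8, 9, 39)}
Filtering on C < C2 leaves {(12, 23, 36, 21, 24), (12, 23, 36, 28, 13), (21, 24, 36, 28, 13), (8, 14, 8, 15, 26), (8, 14, 8, 9, 39), (9, 39, 8, 15, 26)}.
Projecting to G2, A, C: {(13, 36, 12), (13, 36, 21), (24, 36, 12), (26, 8, 8), (26, 8, 9), (39, 8, 8)}

{(13, 36, 12), (13, 36, 21), (24, 36, 12), (26, 8, 8), (26, 8, 9), (39, 8, 8)}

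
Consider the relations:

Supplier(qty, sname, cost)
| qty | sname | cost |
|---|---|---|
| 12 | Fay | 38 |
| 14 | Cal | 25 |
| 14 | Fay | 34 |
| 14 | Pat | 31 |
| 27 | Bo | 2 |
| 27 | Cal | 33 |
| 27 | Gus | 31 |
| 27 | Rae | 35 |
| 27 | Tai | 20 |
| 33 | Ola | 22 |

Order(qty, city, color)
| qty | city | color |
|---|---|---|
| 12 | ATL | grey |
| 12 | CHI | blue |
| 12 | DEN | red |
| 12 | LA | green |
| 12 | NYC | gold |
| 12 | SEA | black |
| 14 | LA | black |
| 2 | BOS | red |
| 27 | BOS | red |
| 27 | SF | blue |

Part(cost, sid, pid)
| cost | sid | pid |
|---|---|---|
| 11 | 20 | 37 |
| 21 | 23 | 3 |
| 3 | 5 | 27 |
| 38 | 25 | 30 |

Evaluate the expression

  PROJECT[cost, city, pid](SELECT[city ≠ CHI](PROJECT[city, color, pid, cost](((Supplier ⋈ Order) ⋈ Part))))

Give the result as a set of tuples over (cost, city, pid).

Supplier ⋈ Order (natural join on qty): {(12, Fay, 38, ATL, grey), (12, Fay, 38, CHI, blue), (12, Fay, 38, DEN, red), (12, Fay, 38, LA, green), (12, Fay, 38, NYC, gold), (12, Fay, 38, SEA, black), (14, Cal, 25, LA, black), (14, Fay, 34, LA, black), (14, Pat, 31, LA, black), (27, Bo, 2, BOS, red), (27, Bo, 2, SF, blue), (27, Cal, 33, BOS, red), (27, Cal, 33, SF, blue), (27, Gus, 31, BOS, red), (27, Gus, 31, SF, blue), (27, Rae, 35, BOS, red), (27, Rae, 35, SF, blue), (27, Tai, 20, BOS, red), (27, Tai, 20, SF, blue)}
(Supplier ⋈ Order) ⋈ Part (natural join on cost): {(12, Fay, 38, ATL, grey, 25, 30), (12, Fay, 38, CHI, blue, 25, 30), (12, Fay, 38, DEN, red, 25, 30), (12, Fay, 38, LA, green, 25, 30), (12, Fay, 38, NYC, gold, 25, 30), (12, Fay, 38, SEA, black, 25, 30)}
Projecting to city, color, pid, cost: {(ATL, grey, 30, 38), (CHI, blue, 30, 38), (DEN, red, 30, 38), (LA, green, 30, 38), (NYC, gold, 30, 38), (SEA, black, 30, 38)}
Filtering on city ≠ CHI leaves {(ATL, grey, 30, 38), (DEN, red, 30, 38), (LA, green, 30, 38), (NYC, gold, 30, 38), (SEA, black, 30, 38)}.
Projecting to cost, city, pid: {(38, ATL, 30), (38, DEN, 30), (38, LA, 30), (38, NYC, 30), (38, SEA, 30)}

{(38, ATL, 30), (38, DEN, 30), (38, LA, 30), (38, NYC, 30), (38, SEA, 30)}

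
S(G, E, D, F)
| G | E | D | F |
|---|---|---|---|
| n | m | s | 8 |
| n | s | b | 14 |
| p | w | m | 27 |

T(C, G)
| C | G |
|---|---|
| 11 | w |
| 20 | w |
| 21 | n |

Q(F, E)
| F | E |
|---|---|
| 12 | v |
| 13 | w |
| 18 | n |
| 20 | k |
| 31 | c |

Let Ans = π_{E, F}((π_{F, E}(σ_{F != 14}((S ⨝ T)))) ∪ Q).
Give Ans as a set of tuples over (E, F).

{(c, 31), (k, 20), (m, 8), (n, 18), (v, 12), (w, 13)}

Natural join on G: {(n, m, s, 8, 21), (n, s, b, 14, 21)}
Apply σ_{F != 14}; surviving tuples: {(n, m, s, 8, 21)}
π_{F, E} gives {(8, m)}.
Taking the union: {(12, v), (13, w), (18, n), (20, k), (31, c), (8, m)}
π_{E, F} gives {(c, 31), (k, 20), (m, 8), (n, 18), (v, 12), (w, 13)}.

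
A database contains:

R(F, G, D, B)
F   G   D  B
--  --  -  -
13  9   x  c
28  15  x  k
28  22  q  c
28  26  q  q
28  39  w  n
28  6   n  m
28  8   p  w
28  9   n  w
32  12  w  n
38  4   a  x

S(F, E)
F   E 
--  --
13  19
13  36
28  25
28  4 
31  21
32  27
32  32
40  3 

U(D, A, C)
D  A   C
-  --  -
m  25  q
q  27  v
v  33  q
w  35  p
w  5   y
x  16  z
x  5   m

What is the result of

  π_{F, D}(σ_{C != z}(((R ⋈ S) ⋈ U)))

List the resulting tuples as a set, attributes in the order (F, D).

Natural join on F: {(13, 9, x, c, 19), (13, 9, x, c, 36), (28, 15, x, k, 25), (28, 15, x, k, 4), (28, 22, q, c, 25), (28, 22, q, c, 4), (28, 26, q, q, 25), (28, 26, q, q, 4), (28, 39, w, n, 25), (28, 39, w, n, 4), (28, 6, n, m, 25), (28, 6, n, m, 4), (28, 8, p, w, 25), (28, 8, p, w, 4), (28, 9, n, w, 25), (28, 9, n, w, 4), (32, 12, w, n, 27), (32, 12, w, n, 32)}
Natural join on D: {(13, 9, x, c, 19, 16, z), (13, 9, x, c, 19, 5, m), (13, 9, x, c, 36, 16, z), (13, 9, x, c, 36, 5, m), (28, 15, x, k, 25, 16, z), (28, 15, x, k, 25, 5, m), (28, 15, x, k, 4, 16, z), (28, 15, x, k, 4, 5, m), (28, 22, q, c, 25, 27, v), (28, 22, q, c, 4, 27, v), (28, 26, q, q, 25, 27, v), (28, 26, q, q, 4, 27, v), (28, 39, w, n, 25, 35, p), (28, 39, w, n, 25, 5, y), (28, 39, w, n, 4, 35, p), (28, 39, w, n, 4, 5, y), (32, 12, w, n, 27, 35, p), (32, 12, w, n, 27, 5, y), (32, 12, w, n, 32, 35, p), (32, 12, w, n, 32, 5, y)}
Apply σ_{C != z}; surviving tuples: {(13, 9, x, c, 19, 5, m), (13, 9, x, c, 36, 5, m), (28, 15, x, k, 25, 5, m), (28, 15, x, k, 4, 5, m), (28, 22, q, c, 25, 27, v), (28, 22, q, c, 4, 27, v), (28, 26, q, q, 25, 27, v), (28, 26, q, q, 4, 27, v), (28, 39, w, n, 25, 35, p), (28, 39, w, n, 25, 5, y), (28, 39, w, n, 4, 35, p), (28, 39, w, n, 4, 5, y), (32, 12, w, n, 27, 35, p), (32, 12, w, n, 27, 5, y), (32, 12, w, n, 32, 35, p), (32, 12, w, n, 32, 5, y)}
π_{F, D} gives {(13, x), (28, q), (28, w), (28, x), (32, w)} (11 duplicate(s) eliminated).

{(13, x), (28, q), (28, w), (28, x), (32, w)}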